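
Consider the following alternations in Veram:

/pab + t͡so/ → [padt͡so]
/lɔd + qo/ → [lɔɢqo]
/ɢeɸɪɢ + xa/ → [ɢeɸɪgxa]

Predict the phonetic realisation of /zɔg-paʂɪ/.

The data show regressive place assimilation: /b/ → [d] before /t͡s/; /d/ → [ɢ] before /q/; /ɢ/ → [g] before /x/. In each pair only place changes, matching the following consonant, while manner and voice stay constant.
/g/ is a voiced velar stop. The following trigger /p/ is bilabial, so /g/ must become bilabial as well.
Changing only its place to bilabial gives [b] — the voiced bilabial stop.

[zɔbpaʂɪ]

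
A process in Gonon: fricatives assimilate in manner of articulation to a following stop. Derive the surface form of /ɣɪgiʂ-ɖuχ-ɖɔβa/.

/ʂ/ is a voiceless retroflex fricative. The following trigger /ɖ/ is a stop, so /ʂ/ must become a stop as well.
A voiceless retroflex stop is [ʈ], so the surface segment is [ʈ].
The same rule applies at the second boundary: /χ/ → [q] next to /ɖ/.

[ɣɪgiʈɖuqɖɔβa]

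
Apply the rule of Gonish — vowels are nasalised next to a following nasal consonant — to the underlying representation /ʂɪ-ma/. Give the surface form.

The vowel /ɪ/ is adjacent to the following nasal /m/, so it acquires [+nasal] and surfaces as [ɪ̃].

[ʂɪ̃ma]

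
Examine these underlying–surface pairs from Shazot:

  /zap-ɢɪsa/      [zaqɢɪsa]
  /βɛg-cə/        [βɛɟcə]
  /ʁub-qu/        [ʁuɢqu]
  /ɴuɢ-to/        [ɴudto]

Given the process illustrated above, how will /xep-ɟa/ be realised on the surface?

The data show regressive place assimilation: /p/ → [q] before /ɢ/; /g/ → [ɟ] before /c/; /b/ → [ɢ] before /q/; /ɢ/ → [d] before /t/. In each pair only place changes, matching the following consonant, while manner and voice stay constant.
The rule targets /p/ (voiceless bilabial stop), which sits before the trigger /ɟ/ (palatal).
A voiceless palatal stop is [c], so the surface segment is [c].

[xecɟa]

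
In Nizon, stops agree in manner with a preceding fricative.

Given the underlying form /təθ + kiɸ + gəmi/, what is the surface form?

[təθxiɸɣəmi]

The rule targets /k/ (voiceless velar stop), which sits after the trigger /θ/ (fricative).
Changing only its manner to fricative gives [x] — the voiceless velar fricative.
The same rule applies at the second boundary: /g/ → [ɣ] next to /ɸ/.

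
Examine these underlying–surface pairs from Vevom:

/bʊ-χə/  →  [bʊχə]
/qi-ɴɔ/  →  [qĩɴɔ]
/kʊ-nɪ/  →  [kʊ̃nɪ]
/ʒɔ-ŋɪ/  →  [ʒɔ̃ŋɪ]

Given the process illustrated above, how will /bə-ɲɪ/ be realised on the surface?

[bə̃ɲɪ]

The data show regressive nasality assimilation (vowel nasalisation): /i/ → [ĩ] before /ɴ/; /ʊ/ → [ʊ̃] before /n/; /ɔ/ → [ɔ̃] before /ŋ/ — a vowel is nasalised by an immediately following nasal consonant.
No change occurs in [bʊχə] because the vowel at the boundary is adjacent to an oral consonant, not a nasal (/ʊ/ next to /χ/).
The vowel /ə/ is adjacent to the following nasal /ɲ/, so it acquires [+nasal] and surfaces as [ə̃].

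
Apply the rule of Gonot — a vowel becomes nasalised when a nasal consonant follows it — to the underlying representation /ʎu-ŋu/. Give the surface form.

The vowel /u/ is adjacent to the following nasal /ŋ/, so it acquires [+nasal] and surfaces as [ũ].

[ʎũŋu]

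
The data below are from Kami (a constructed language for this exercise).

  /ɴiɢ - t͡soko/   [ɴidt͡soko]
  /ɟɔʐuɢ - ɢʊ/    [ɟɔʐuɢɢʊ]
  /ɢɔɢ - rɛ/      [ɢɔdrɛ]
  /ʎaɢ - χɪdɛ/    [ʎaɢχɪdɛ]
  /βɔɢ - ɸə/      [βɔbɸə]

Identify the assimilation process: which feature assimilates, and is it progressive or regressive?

Underlying /ɢ/ is realised as [d] next to /t͡s/; /t͡s/ itself does not change.
/ɢ/ is uvular while /t͡s/ is alveolar; the output [d] is alveolar, matching the trigger — so the feature that spreads is place.
Manner and voice are unchanged, so the assimilation is partial, not total.
The other alternating forms pattern the same way: /ɢ/ → [d] before /r/ (uvular → alveolar, matching alveolar); /ɢ/ → [b] before /ɸ/ (uvular → bilabial, matching bilabial) — only place changes, and always toward the following segment.
No alternation appears in [ɟɔʐuɢɢʊ], [ʎaɢχɪdɛ]: there the adjacent consonants already agree in place (/ɢ/ and /ɢ/ are both uvular; /ɢ/ and /χ/ are both uvular), so these forms are consistent with the same rule.
Since the segment that changes precedes the conditioning segment, the assimilation is regressive.

regressive place assimilation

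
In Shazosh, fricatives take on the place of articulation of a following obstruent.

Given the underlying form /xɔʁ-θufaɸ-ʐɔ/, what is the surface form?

[xɔðθufaʂʐɔ]

/ʁ/ is a voiced uvular fricative. The following trigger /θ/ is dental, so /ʁ/ must become dental as well.
The voiced dental fricative is [ð], so /ʁ/ → [ð].
At the second juncture, /ɸ/ likewise becomes [ʂ] adjacent to /ʐ/.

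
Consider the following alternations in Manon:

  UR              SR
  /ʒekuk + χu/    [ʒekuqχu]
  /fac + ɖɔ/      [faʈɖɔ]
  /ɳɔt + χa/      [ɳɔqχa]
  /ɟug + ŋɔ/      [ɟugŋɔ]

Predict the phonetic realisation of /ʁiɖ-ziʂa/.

The data show regressive place assimilation: /k/ → [q] before /χ/; /c/ → [ʈ] before /ɖ/; /t/ → [q] before /χ/. In each pair only place changes, matching the following consonant, while manner and voice stay constant.
No alternation appears in [ɟugŋɔ]: there the adjacent consonants already agree in place (/g/ and /ŋ/ are both velar), so this form is consistent with the same rule.
/ɖ/ is a voiced retroflex stop. The following trigger /z/ is alveolar, so /ɖ/ must become alveolar as well.
The voiced alveolar stop is [d], so /ɖ/ → [d].

[ʁidziʂa]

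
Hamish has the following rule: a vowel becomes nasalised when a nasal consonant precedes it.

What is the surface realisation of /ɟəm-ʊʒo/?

/ʊ/ sits next to the nasal /m/ and is therefore nasalised to [ʊ̃].

[ɟəmʊ̃ʒo]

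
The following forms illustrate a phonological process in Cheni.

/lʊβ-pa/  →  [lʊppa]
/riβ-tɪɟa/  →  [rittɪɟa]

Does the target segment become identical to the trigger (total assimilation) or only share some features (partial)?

Comparing underlying and surface forms, /β/ → [p] is the alternation; the neighbouring /p/ is constant.
The output [p] is identical to the trigger /p/ — every feature (place, manner, voicing) has been copied — so this is total assimilation.
The remaining alternation confirms this: /β/ → [t] before /t/ — in each case the output is a copy of the following consonant.

total assimilation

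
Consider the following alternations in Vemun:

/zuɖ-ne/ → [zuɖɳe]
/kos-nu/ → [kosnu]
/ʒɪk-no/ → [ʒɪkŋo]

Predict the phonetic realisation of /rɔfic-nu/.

[rɔficɲu]

The data show progressive place assimilation: /n/ → [ɳ] after /ɖ/; /n/ → [ŋ] after /k/. In each pair only place changes, matching the preceding consonant, while manner and voice stay constant.
Nothing changes in [kosnu]: there the adjacent consonants already agree in place (/n/ and /s/ are both alveolar), so this form is consistent with the same rule.
/n/ is a voiced alveolar nasal. The preceding trigger /c/ is palatal, so /n/ must become palatal as well.
The voiced palatal nasal is [ɲ], so /n/ → [ɲ].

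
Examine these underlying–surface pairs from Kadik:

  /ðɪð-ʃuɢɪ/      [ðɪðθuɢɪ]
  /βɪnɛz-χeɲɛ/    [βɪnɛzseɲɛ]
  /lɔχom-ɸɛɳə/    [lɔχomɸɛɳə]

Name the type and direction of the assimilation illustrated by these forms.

progressive place assimilation

Underlying /ʃ/ is realised as [θ] next to /ð/; /ð/ itself does not change.
/ʃ/ is postalveolar while /ð/ is dental; the output [θ] is dental, matching the trigger — so the feature that spreads is place.
Manner and voice are unchanged, so the assimilation is partial, not total.
The other alternating form patterns the same way: /χ/ → [s] after /z/ (uvular → alveolar, matching alveolar) — only place changes, and always toward the preceding segment.
No alternation appears in [lɔχomɸɛɳə]: there the adjacent consonants already agree in place (/ɸ/ and /m/ are both bilabial), so this form is consistent with the same rule.
Since the segment that changes follows the conditioning segment, the assimilation is progressive.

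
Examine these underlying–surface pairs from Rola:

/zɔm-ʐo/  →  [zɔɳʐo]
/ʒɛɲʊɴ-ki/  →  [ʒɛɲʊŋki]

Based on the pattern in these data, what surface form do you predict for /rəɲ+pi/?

The data show regressive place assimilation: /m/ → [ɳ] before /ʐ/; /ɴ/ → [ŋ] before /k/. In each pair only place changes, matching the following consonant, while manner and voice stay constant.
The rule targets /ɲ/ (voiced palatal nasal), which sits before the trigger /p/ (bilabial).
The voiced bilabial nasal is [m], so /ɲ/ → [m].

[rəmpi]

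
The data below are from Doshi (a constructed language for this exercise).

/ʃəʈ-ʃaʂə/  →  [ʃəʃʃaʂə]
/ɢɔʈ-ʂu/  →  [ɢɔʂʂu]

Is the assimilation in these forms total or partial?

The segment that alternates is /ʈ/, which surfaces as [ʃ] when adjacent to /ʃ/.
The output [ʃ] is identical to the trigger /ʃ/ — every feature (place, manner, voicing) has been copied — so this is total assimilation.
The remaining alternation confirms this: /ʈ/ → [ʂ] before /ʂ/ — in each case the output is a copy of the following consonant.

total assimilation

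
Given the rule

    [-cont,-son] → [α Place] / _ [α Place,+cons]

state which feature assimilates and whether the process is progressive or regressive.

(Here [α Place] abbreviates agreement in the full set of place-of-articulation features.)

The shared variable α links the value of the place features (abbreviated [Place]) on the target to the same value on the neighbouring segment, so place is the feature that assimilates.
The conditioning segment sits to the right of the focus bar, meaning the trigger follows the segment that changes — regressive assimilation.

regressive place assimilation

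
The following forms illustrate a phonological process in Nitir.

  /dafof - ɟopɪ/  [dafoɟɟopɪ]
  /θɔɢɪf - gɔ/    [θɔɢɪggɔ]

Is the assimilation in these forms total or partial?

total assimilation

The segment that alternates is /f/, which surfaces as [ɟ] when adjacent to /ɟ/.
The output [ɟ] is identical to the trigger /ɟ/ — every feature (place, manner, voicing) has been copied — so this is total assimilation.
The other form behaves the same way: /f/ → [g] before /g/ — in each case the output is a copy of the following consonant.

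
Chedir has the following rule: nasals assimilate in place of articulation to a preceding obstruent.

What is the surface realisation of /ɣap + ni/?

/n/ is a voiced alveolar nasal. The preceding trigger /p/ is bilabial, so /n/ must become bilabial as well.
Changing only its place to bilabial gives [m] — the voiced bilabial nasal.

[ɣapmi]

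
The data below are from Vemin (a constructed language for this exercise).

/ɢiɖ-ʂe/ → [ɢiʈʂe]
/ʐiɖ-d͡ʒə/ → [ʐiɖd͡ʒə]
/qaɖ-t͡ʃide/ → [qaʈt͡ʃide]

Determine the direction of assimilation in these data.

Underlying /ɖ/ is realised as [ʈ] next to /ʂ/; /ʂ/ itself does not change.
The change voiced → voiceless matches the voicing of the following /ʂ/, identifying this as voicing assimilation.
The other alternating form patterns the same way: /ɖ/ → [ʈ] before /t͡ʃ/ (voiced → voiceless, matching voiceless) — only voicing changes, and always toward the following segment.
Nothing changes in [ʐiɖd͡ʒə]: there the adjacent consonants already agree in voicing (/ɖ/ and /d͡ʒ/ are both voiced), so this form is consistent with the same rule.
The trigger is the following segment, so the direction is regressive (anticipatory).

regressive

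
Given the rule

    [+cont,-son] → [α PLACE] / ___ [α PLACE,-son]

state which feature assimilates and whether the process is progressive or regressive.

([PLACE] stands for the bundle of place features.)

The shared variable α links the value of the place features (abbreviated [PLACE]) on the target to the same value on the neighbouring segment, so place is the feature that assimilates.
Since the environment is written after the underscore, the trigger follows the target; the direction is regressive.

regressive place assimilation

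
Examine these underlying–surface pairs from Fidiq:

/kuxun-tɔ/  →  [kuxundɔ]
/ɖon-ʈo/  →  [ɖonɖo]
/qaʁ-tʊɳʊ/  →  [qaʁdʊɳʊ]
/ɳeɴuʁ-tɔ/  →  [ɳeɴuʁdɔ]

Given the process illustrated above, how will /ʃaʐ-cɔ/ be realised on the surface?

The data show progressive voicing assimilation: /t/ → [d] after /n/; /ʈ/ → [ɖ] after /n/; /t/ → [d] after /ʁ/. In each pair only voicing changes, matching the preceding consonant, while place and manner stay constant.
/c/ is a voiceless palatal stop. The preceding trigger /ʐ/ is voiced, so /c/ must become voiced as well.
A voiced palatal stop is [ɟ], so the surface segment is [ɟ].

[ʃaʐɟɔ]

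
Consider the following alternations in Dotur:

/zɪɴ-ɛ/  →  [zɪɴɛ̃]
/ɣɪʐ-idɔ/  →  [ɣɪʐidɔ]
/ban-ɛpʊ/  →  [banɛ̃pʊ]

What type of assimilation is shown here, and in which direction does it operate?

The vowel /ɛ/ surfaces as nasalised [ɛ̃] next to the preceding nasal /ɴ/ — it has acquired the [+nasal] feature of its neighbour.
The other form shows the same pattern: /ɛ/ → [ɛ̃] after /n/ — each time a vowel is nasalised next to a preceding nasal.
No change occurs in [ɣɪʐidɔ] because the vowel at the boundary is adjacent to an oral consonant, not a nasal (/i/ next to /ʐ/).
Because the conditioning nasal is to the left of the vowel that changes, the process is progressive (perseverative).

progressive nasality assimilation (vowel nasalisation)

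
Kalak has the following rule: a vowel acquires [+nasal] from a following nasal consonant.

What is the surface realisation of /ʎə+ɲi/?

/ə/ sits next to the nasal /ɲ/ and is therefore nasalised to [ə̃].

[ʎə̃ɲi]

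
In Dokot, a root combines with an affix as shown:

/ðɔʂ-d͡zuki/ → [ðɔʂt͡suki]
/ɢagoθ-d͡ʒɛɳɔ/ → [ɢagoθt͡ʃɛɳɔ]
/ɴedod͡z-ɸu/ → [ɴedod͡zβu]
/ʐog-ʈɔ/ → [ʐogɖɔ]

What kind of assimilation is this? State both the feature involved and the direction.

Underlying /d͡z/ is realised as [t͡s] next to /ʂ/; /ʂ/ itself does not change.
/d͡z/ is voiced while /ʂ/ is voiceless; the output [t͡s] is voiceless, matching the trigger — so the feature that spreads is voicing.
Place and manner are unchanged, so the assimilation is partial, not total.
The same holds elsewhere in the data: /d͡ʒ/ → [t͡ʃ] after /θ/ (voiced → voiceless, matching voiceless); /ɸ/ → [β] after /d͡z/ (voiceless → voiced, matching voiced); /ʈ/ → [ɖ] after /g/ (voiceless → voiced, matching voiced) — only voicing changes, and always toward the preceding segment.
Since the segment that changes follows the conditioning segment, the assimilation is progressive.

progressive voicing assimilation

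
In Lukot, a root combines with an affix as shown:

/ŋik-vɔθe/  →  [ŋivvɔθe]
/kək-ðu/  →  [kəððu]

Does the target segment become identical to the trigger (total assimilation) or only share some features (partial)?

total assimilation

The segment that alternates is /k/, which surfaces as [v] when adjacent to /v/.
The output [v] is identical to the trigger /v/ — every feature (place, manner, voicing) has been copied — so this is total assimilation.
The remaining alternation confirms this: /k/ → [ð] before /ð/ — in each case the output is a copy of the following consonant.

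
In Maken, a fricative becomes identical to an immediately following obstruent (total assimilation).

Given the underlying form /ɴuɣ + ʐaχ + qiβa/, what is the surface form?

/ɣ/ is the segment targeted by the rule; it sits immediately before /ʐ/, so it assimilates completely and surfaces as [ʐ].
At the second juncture, /χ/ likewise becomes [q] adjacent to /q/.

[ɴuʐʐaqqiβa]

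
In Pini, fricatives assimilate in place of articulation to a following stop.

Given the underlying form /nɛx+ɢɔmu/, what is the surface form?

The rule targets /x/ (voiceless velar fricative), which sits before the trigger /ɢ/ (uvular).
A voiceless uvular fricative is [χ], so the surface segment is [χ].

[nɛχɢɔmu]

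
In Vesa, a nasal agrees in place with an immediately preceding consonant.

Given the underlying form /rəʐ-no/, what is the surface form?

[rəʐɳo]

The rule targets /n/ (voiced alveolar nasal), which sits after the trigger /ʐ/ (retroflex).
A voiced retroflex nasal is [ɳ], so the surface segment is [ɳ].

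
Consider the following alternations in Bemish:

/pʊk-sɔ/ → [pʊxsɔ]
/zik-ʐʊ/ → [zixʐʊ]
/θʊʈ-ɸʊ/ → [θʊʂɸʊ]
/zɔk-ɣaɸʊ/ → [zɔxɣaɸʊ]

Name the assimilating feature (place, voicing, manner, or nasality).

manner

Underlying /k/ is realised as [x] next to /s/; /s/ itself does not change.
The change stop → fricative matches the manner of the following /s/, identifying this as manner assimilation.
The same holds elsewhere in the data: /k/ → [x] before /ʐ/ (stop → fricative, matching a fricative); /ʈ/ → [ʂ] before /ɸ/ (stop → fricative, matching a fricative); /k/ → [x] before /ɣ/ (stop → fricative, matching a fricative) — only manner changes, and always toward the following segment.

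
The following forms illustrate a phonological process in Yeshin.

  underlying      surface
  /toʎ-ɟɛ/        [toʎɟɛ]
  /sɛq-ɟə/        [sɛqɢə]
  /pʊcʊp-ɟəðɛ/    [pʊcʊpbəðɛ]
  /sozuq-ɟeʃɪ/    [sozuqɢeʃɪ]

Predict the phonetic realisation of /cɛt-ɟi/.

[cɛtdi]

The data show progressive place assimilation: /ɟ/ → [ɢ] after /q/; /ɟ/ → [b] after /p/. In each pair only place changes, matching the preceding consonant, while manner and voice stay constant.
No alternation appears in [toʎɟɛ]: there the adjacent consonants already agree in place (/ɟ/ and /ʎ/ are both palatal), so this form is consistent with the same rule.
/ɟ/ is a voiced palatal stop. The preceding trigger /t/ is alveolar, so /ɟ/ must become alveolar as well.
Changing only its place to alveolar gives [d] — the voiced alveolar stop.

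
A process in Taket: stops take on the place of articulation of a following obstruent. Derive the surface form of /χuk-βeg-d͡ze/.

[χupβedd͡ze]

/k/ is a voiceless velar stop. The following trigger /β/ is bilabial, so /k/ must become bilabial as well.
A voiceless bilabial stop is [p], so the surface segment is [p].
The same rule applies at the second boundary: /g/ → [d] next to /d͡z/.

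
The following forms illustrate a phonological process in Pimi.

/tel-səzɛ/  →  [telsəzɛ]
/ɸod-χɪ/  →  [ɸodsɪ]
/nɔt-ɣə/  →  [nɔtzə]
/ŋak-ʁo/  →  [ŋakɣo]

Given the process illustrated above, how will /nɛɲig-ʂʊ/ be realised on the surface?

The data show progressive place assimilation: /χ/ → [s] after /d/; /ɣ/ → [z] after /t/; /ʁ/ → [ɣ] after /k/. In each pair only place changes, matching the preceding consonant, while manner and voice stay constant.
No alternation appears in [telsəzɛ]: there the adjacent consonants already agree in place (/s/ and /l/ are both alveolar), so this form is consistent with the same rule.
The rule targets /ʂ/ (voiceless retroflex fricative), which sits after the trigger /g/ (velar).
Changing only its place to velar gives [x] — the voiceless velar fricative.

[nɛɲigxʊ]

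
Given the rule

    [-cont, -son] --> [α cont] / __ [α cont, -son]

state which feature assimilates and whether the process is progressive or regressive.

regressive manner assimilation

The rule copies [cont] (continuancy) from the environment onto the target stops; since [±cont] encodes the stop/fricative manner contrast, the assimilating dimension is manner.
The conditioning segment sits to the right of the focus bar, meaning the trigger follows the segment that changes — regressive assimilation.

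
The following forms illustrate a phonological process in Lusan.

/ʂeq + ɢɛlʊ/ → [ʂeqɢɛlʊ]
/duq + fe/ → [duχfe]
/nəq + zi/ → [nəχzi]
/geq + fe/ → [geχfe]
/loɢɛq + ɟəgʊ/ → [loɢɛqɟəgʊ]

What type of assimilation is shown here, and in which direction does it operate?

Comparing underlying and surface forms, /q/ → [χ] is the alternation; the neighbouring /f/ is constant.
The change stop → fricative matches the manner of the following /f/, identifying this as manner assimilation.
Place and voice are unchanged, so the assimilation is partial, not total.
The same holds elsewhere in the data: /q/ → [χ] before /z/ (stop → fricative, matching a fricative) — only manner changes, and always toward the following segment.
No alternation appears in [ʂeqɢɛlʊ], [loɢɛqɟəgʊ]: there the adjacent consonants already agree in manner (/q/ and /ɢ/ are both stops; /q/ and /ɟ/ are both stops), so these forms are consistent with the same rule.
The trigger is the following segment, so the direction is regressive (anticipatory).

regressive manner assimilation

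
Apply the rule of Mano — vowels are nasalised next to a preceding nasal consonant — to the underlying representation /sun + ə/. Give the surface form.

The vowel /ə/ is adjacent to the preceding nasal /n/, so it acquires [+nasal] and surfaces as [ə̃].

[sunə̃]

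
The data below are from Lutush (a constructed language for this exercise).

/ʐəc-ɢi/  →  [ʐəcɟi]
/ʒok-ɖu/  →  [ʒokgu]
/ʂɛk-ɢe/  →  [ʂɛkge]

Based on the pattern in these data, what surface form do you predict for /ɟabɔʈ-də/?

[ɟabɔʈɖə]

The data show progressive place assimilation: /ɢ/ → [ɟ] after /c/; /ɖ/ → [g] after /k/; /ɢ/ → [g] after /k/. In each pair only place changes, matching the preceding consonant, while manner and voice stay constant.
The rule targets /d/ (voiced alveolar stop), which sits after the trigger /ʈ/ (retroflex).
The voiced retroflex stop is [ɖ], so /d/ → [ɖ].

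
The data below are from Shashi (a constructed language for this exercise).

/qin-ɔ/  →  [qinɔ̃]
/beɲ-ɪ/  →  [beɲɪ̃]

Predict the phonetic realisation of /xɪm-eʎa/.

[xɪmẽʎa]

The data show progressive nasality assimilation (vowel nasalisation): /ɔ/ → [ɔ̃] after /n/; /ɪ/ → [ɪ̃] after /ɲ/ — a vowel is nasalised by an immediately preceding nasal consonant.
/e/ sits next to the nasal /m/ and is therefore nasalised to [ẽ].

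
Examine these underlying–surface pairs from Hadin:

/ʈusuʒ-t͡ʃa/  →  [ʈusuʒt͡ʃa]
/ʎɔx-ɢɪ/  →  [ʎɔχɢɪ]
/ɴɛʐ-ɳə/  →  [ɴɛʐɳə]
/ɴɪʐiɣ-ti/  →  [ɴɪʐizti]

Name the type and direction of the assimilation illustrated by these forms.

regressive place assimilation

Underlying /x/ is realised as [χ] next to /ɢ/; /ɢ/ itself does not change.
/x/ is velar while /ɢ/ is uvular; the output [χ] is uvular, matching the trigger — so the feature that spreads is place.
Manner and voice are unchanged, so the assimilation is partial, not total.
Checking the remaining alternation: /ɣ/ → [z] before /t/ (velar → alveolar, matching alveolar) — only place changes, and always toward the following segment.
No alternation appears in [ʈusuʒt͡ʃa], [ɴɛʐɳə]: there the adjacent consonants already agree in place (/ʒ/ and /t͡ʃ/ are both postalveolar; /ʐ/ and /ɳ/ are both retroflex), so these forms are consistent with the same rule.
The trigger is the following segment, so the direction is regressive (anticipatory).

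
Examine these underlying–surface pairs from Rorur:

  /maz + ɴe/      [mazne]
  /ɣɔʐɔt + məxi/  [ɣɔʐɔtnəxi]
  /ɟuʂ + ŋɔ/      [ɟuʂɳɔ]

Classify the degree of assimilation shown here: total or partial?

Comparing underlying and surface forms, /ɴ/ → [n] is the alternation; the neighbouring /z/ is constant.
/ɴ/ is uvular while /z/ is alveolar; the output [n] is alveolar, matching the trigger — so the feature that spreads is place.
Manner and voice are unchanged, so the assimilation is partial, not total.
The other alternating forms pattern the same way: /m/ → [n] after /t/ (bilabial → alveolar, matching alveolar); /ŋ/ → [ɳ] after /ʂ/ (velar → retroflex, matching retroflex) — only place changes, and always toward the preceding segment.

partial assimilation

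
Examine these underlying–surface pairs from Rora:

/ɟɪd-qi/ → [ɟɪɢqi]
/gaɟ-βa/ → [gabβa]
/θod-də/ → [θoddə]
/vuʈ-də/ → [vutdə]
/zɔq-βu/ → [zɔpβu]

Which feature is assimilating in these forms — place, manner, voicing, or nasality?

place

Underlying /d/ is realised as [ɢ] next to /q/; /q/ itself does not change.
/d/ is alveolar while /q/ is uvular; the output [ɢ] is uvular, matching the trigger — so the feature that spreads is place.
The other alternating forms pattern the same way: /ɟ/ → [b] before /β/ (palatal → bilabial, matching bilabial); /ʈ/ → [t] before /d/ (retroflex → alveolar, matching alveolar); /q/ → [p] before /β/ (uvular → bilabial, matching bilabial) — only place changes, and always toward the following segment.
No alternation appears in [θoddə]: there the adjacent consonants already agree in place (/d/ and /d/ are both alveolar), so this form is consistent with the same rule.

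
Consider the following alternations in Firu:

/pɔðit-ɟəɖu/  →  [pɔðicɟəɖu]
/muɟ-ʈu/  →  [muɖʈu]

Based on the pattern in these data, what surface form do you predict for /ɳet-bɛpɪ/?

The data show regressive place assimilation: /t/ → [c] before /ɟ/; /ɟ/ → [ɖ] before /ʈ/. In each pair only place changes, matching the following consonant, while manner and voice stay constant.
/t/ is a voiceless alveolar stop. The following trigger /b/ is bilabial, so /t/ must become bilabial as well.
Changing only its place to bilabial gives [p] — the voiceless bilabial stop.

[ɳepbɛpɪ]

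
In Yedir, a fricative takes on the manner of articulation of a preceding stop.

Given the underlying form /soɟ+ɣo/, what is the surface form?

/ɣ/ is a voiced velar fricative. The preceding trigger /ɟ/ is a stop, so /ɣ/ must become a stop as well.
A voiced velar stop is [g], so the surface segment is [g].

[soɟgo]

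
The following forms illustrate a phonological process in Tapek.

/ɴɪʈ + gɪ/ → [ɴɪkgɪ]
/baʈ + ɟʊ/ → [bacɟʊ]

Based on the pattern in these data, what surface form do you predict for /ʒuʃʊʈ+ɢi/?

The data show regressive place assimilation: /ʈ/ → [k] before /g/; /ʈ/ → [c] before /ɟ/. In each pair only place changes, matching the following consonant, while manner and voice stay constant.
The rule targets /ʈ/ (voiceless retroflex stop), which sits before the trigger /ɢ/ (uvular).
Changing only its place to uvular gives [q] — the voiceless uvular stop.

[ʒuʃʊqɢi]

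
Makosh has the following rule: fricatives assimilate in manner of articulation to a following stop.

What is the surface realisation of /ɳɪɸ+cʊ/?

The rule targets /ɸ/ (voiceless bilabial fricative), which sits before the trigger /c/ (stop).
Changing only its manner to stop gives [p] — the voiceless bilabial stop.

[ɳɪpcʊ]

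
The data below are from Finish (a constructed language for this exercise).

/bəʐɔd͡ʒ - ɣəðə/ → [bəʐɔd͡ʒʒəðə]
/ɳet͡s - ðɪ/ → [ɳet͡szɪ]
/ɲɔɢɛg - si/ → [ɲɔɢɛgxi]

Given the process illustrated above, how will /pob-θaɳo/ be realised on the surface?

The data show progressive place assimilation: /ɣ/ → [ʒ] after /d͡ʒ/; /ð/ → [z] after /t͡s/; /s/ → [x] after /g/. In each pair only place changes, matching the preceding consonant, while manner and voice stay constant.
The rule targets /θ/ (voiceless dental fricative), which sits after the trigger /b/ (bilabial).
Changing only its place to bilabial gives [ɸ] — the voiceless bilabial fricative.

[pobɸaɳo]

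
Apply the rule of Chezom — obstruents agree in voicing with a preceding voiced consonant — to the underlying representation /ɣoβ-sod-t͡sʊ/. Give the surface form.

[ɣoβzodd͡zʊ]

/s/ is a voiceless alveolar fricative. The preceding trigger /β/ is voiced, so /s/ must become voiced as well.
A voiced alveolar fricative is [z], so the surface segment is [z].
The same rule applies at the second boundary: /t͡s/ → [d͡z] next to /d/.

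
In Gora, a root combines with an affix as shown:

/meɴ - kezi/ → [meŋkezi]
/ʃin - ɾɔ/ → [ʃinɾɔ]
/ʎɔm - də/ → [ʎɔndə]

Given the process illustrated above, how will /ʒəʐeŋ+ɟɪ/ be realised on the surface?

The data show regressive place assimilation: /ɴ/ → [ŋ] before /k/; /m/ → [n] before /d/. In each pair only place changes, matching the following consonant, while manner and voice stay constant.
No alternation appears in [ʃinɾɔ]: there the adjacent consonants already agree in place (/n/ and /ɾ/ are both alveolar), so this form is consistent with the same rule.
/ŋ/ is a voiced velar nasal. The following trigger /ɟ/ is palatal, so /ŋ/ must become palatal as well.
Changing only its place to palatal gives [ɲ] — the voiced palatal nasal.

[ʒəʐeɲɟɪ]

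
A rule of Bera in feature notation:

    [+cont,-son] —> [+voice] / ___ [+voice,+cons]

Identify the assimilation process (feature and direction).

regressive voicing assimilation

The structural change is [+voice], and the conditioning segment [+voice,+cons] (a voiced consonant) is itself voiced, so the target comes to share the voicing of its neighbour — voicing assimilation.
Since the environment is written after the underscore, the trigger follows the target; the direction is regressive.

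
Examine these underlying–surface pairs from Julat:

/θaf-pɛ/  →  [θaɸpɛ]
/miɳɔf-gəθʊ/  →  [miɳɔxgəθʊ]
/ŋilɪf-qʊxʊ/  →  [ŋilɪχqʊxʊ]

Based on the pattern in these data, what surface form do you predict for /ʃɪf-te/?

[ʃɪste]

The data show regressive place assimilation: /f/ → [ɸ] before /p/; /f/ → [x] before /g/; /f/ → [χ] before /q/. In each pair only place changes, matching the following consonant, while manner and voice stay constant.
The rule targets /f/ (voiceless labiodental fricative), which sits before the trigger /t/ (alveolar).
A voiceless alveolar fricative is [s], so the surface segment is [s].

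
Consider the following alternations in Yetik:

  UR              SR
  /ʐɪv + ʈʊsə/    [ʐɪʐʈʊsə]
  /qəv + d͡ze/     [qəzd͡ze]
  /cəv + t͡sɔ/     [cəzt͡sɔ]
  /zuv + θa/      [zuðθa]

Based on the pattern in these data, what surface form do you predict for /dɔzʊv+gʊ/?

The data show regressive place assimilation: /v/ → [ʐ] before /ʈ/; /v/ → [z] before /d͡z/; /v/ → [z] before /t͡s/; /v/ → [ð] before /θ/. In each pair only place changes, matching the following consonant, while manner and voice stay constant.
The rule targets /v/ (voiced labiodental fricative), which sits before the trigger /g/ (velar).
Changing only its place to velar gives [ɣ] — the voiced velar fricative.

[dɔzʊɣgʊ]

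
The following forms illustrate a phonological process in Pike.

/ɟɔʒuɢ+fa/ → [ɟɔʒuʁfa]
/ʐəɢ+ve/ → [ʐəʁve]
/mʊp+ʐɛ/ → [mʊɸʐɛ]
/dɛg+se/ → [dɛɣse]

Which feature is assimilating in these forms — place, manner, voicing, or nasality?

Underlying /ɢ/ is realised as [ʁ] next to /f/; /f/ itself does not change.
The change stop → fricative matches the manner of the following /f/, identifying this as manner assimilation.
The other alternating forms pattern the same way: /ɢ/ → [ʁ] before /v/ (stop → fricative, matching a fricative); /p/ → [ɸ] before /ʐ/ (stop → fricative, matching a fricative); /g/ → [ɣ] before /s/ (stop → fricative, matching a fricative) — only manner changes, and always toward the following segment.

manner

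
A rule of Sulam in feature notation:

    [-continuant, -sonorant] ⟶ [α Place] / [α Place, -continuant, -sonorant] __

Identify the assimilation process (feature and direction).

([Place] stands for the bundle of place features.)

The shared variable α links the value of the place features (abbreviated [Place]) on the target to the same value on the neighbouring segment, so place is the feature that assimilates.
Since the environment is written before the underscore, the trigger precedes the target; the direction is progressive.

progressive place assimilation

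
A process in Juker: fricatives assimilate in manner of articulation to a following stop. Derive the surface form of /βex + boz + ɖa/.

[βekbodɖa]

The rule targets /x/ (voiceless velar fricative), which sits before the trigger /b/ (stop).
Changing only its manner to stop gives [k] — the voiceless velar stop.
The same rule applies at the second boundary: /z/ → [d] next to /ɖ/.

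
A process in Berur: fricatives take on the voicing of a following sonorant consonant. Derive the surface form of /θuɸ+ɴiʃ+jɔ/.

/ɸ/ is a voiceless bilabial fricative. The following trigger /ɴ/ is voiced, so /ɸ/ must become voiced as well.
A voiced bilabial fricative is [β], so the surface segment is [β].
At the second juncture, /ʃ/ likewise becomes [ʒ] adjacent to /j/.

[θuβɴiʒjɔ]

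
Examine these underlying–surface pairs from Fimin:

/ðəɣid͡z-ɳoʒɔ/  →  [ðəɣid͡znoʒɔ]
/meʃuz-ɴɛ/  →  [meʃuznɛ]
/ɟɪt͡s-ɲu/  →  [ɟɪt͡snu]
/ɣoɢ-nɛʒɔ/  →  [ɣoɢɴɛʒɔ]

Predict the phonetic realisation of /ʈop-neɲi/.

[ʈopmeɲi]

The data show progressive place assimilation: /ɳ/ → [n] after /d͡z/; /ɴ/ → [n] after /z/; /ɲ/ → [n] after /t͡s/; /n/ → [ɴ] after /ɢ/. In each pair only place changes, matching the preceding consonant, while manner and voice stay constant.
The rule targets /n/ (voiced alveolar nasal), which sits after the trigger /p/ (bilabial).
A voiced bilabial nasal is [m], so the surface segment is [m].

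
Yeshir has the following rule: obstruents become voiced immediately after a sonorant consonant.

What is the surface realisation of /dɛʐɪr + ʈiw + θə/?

[dɛʐɪrɖiwðə]

The rule targets /ʈ/ (voiceless retroflex stop), which sits after the trigger /r/ (voiced).
A voiced retroflex stop is [ɖ], so the surface segment is [ɖ].
At the second juncture, /θ/ likewise becomes [ð] adjacent to /w/.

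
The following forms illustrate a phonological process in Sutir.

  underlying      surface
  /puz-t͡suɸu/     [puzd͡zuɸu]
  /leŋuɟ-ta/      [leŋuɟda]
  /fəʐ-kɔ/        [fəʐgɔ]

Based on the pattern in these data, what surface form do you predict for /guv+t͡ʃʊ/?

[guvd͡ʒʊ]

The data show progressive voicing assimilation: /t͡s/ → [d͡z] after /z/; /t/ → [d] after /ɟ/; /k/ → [g] after /ʐ/. In each pair only voicing changes, matching the preceding consonant, while place and manner stay constant.
The rule targets /t͡ʃ/ (voiceless postalveolar affricate), which sits after the trigger /v/ (voiced).
A voiced postalveolar affricate is [d͡ʒ], so the surface segment is [d͡ʒ].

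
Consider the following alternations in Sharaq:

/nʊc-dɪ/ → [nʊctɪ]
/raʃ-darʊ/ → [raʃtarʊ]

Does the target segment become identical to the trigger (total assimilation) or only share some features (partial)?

partial assimilation

Underlying /d/ is realised as [t] next to /c/; /c/ itself does not change.
The change voiced → voiceless matches the voicing of the preceding /c/, identifying this as voicing assimilation.
Place and manner are unchanged, so the assimilation is partial, not total.
The other alternating form patterns the same way: /d/ → [t] after /ʃ/ (voiced → voiceless, matching voiceless) — only voicing changes, and always toward the preceding segment.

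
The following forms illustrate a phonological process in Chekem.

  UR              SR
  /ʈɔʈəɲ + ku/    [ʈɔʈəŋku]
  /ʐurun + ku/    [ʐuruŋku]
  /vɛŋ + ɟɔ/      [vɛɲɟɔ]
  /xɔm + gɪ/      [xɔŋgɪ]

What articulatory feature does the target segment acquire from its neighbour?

place

Comparing underlying and surface forms, /ɲ/ → [ŋ] is the alternation; the neighbouring /k/ is constant.
The change palatal → velar matches the place of the following /k/, identifying this as place assimilation.
The other alternating forms pattern the same way: /n/ → [ŋ] before /k/ (alveolar → velar, matching velar); /ŋ/ → [ɲ] before /ɟ/ (velar → palatal, matching palatal); /m/ → [ŋ] before /g/ (bilabial → velar, matching velar) — only place changes, and always toward the following segment.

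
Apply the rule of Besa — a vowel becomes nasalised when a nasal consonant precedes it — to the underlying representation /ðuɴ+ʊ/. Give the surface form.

/ʊ/ sits next to the nasal /ɴ/ and is therefore nasalised to [ʊ̃].

[ðuɴʊ̃]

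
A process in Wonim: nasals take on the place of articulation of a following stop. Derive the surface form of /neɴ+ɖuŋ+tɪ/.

/ɴ/ is a voiced uvular nasal. The following trigger /ɖ/ is retroflex, so /ɴ/ must become retroflex as well.
Changing only its place to retroflex gives [ɳ] — the voiced retroflex nasal.
The same rule applies at the second boundary: /ŋ/ → [n] next to /t/.

[neɳɖuntɪ]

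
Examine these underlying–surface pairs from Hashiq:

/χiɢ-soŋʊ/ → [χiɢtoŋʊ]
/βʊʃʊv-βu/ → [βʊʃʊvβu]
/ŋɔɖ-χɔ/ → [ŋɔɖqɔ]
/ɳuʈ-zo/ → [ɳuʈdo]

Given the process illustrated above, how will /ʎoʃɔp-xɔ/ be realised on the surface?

[ʎoʃɔpkɔ]

The data show progressive manner assimilation: /s/ → [t] after /ɢ/; /χ/ → [q] after /ɖ/; /z/ → [d] after /ʈ/. In each pair only manner changes, matching the preceding consonant, while place and voice stay constant.
No alternation appears in [βʊʃʊvβu]: there the adjacent consonants already agree in manner (/β/ and /v/ are both fricatives), so this form is consistent with the same rule.
/x/ is a voiceless velar fricative. The preceding trigger /p/ is a stop, so /x/ must become a stop as well.
A voiceless velar stop is [k], so the surface segment is [k].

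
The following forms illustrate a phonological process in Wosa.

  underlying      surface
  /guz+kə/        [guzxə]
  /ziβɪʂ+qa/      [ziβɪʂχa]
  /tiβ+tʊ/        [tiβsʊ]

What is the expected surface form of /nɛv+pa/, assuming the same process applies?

The data show progressive manner assimilation: /k/ → [x] after /z/; /q/ → [χ] after /ʂ/; /t/ → [s] after /β/. In each pair only manner changes, matching the preceding consonant, while place and voice stay constant.
/p/ is a voiceless bilabial stop. The preceding trigger /v/ is a fricative, so /p/ must become a fricative as well.
A voiceless bilabial fricative is [ɸ], so the surface segment is [ɸ].

[nɛvɸa]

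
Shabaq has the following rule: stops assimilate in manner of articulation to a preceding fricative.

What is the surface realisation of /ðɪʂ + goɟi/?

[ðɪʂɣoɟi]

/g/ is a voiced velar stop. The preceding trigger /ʂ/ is a fricative, so /g/ must become a fricative as well.
The voiced velar fricative is [ɣ], so /g/ → [ɣ].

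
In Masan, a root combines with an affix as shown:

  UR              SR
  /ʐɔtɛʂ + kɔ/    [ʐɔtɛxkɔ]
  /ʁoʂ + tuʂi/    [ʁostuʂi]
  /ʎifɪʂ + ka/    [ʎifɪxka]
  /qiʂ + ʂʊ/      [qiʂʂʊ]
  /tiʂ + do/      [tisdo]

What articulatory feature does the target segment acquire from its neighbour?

place

The segment that alternates is /ʂ/, which surfaces as [x] when adjacent to /k/.
/ʂ/ is retroflex while /k/ is velar; the output [x] is velar, matching the trigger — so the feature that spreads is place.
Checking the remaining alternations: /ʂ/ → [s] before /t/ (retroflex → alveolar, matching alveolar); /ʂ/ → [s] before /d/ (retroflex → alveolar, matching alveolar) — only place changes, and always toward the following segment.
Nothing changes in [qiʂʂʊ]: there the adjacent consonants already agree in place (/ʂ/ and /ʂ/ are both retroflex), so this form is consistent with the same rule.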